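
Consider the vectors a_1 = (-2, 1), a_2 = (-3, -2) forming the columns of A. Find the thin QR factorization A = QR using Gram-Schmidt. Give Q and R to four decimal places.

a_1 = (-2, 1); ‖a_1‖ = 2.2361, so q_1 = (-0.8944, 0.4472).
q_1·a_2 = (-0.8944)·(-3) + 0.4472·(-2) = 1.7889.
u_2 = a_2 − 1.7889·q_1 = (-1.4000, -2.8000).
‖u_2‖ = 3.1305, so q_2 = (-0.4472, -0.8944).

Q = [[-0.8944, -0.4472], [0.4472, -0.8944]], R = [[2.2361, 1.7889], [0.0000, 3.1305]]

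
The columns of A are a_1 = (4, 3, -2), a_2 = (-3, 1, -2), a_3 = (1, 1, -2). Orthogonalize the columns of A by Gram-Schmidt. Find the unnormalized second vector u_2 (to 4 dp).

u_2 = (-2.3103, 1.5172, -2.3448)

a_1 = (4, 3, -2); ‖a_1‖ = 5.3852, so e_1 = (0.7428, 0.5571, -0.3714).
e_1·a_2 = 0.7428·(-3) + 0.5571·1 + (-0.3714)·(-2) = -0.9285.
u_2 = a_2 + 0.9285·e_1 = (-2.3103, 1.5172, -2.3448).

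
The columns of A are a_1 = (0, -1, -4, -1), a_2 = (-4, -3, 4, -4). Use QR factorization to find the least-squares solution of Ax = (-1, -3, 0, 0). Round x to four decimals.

x = (0.3048, 0.2762)

q_1 = a_1/‖a_1‖ = (0, -1, -4, -1)/4.2426 = (0.0000, -0.2357, -0.9428, -0.2357).
r_{12} = q_1·a_2 = -2.1213.
u_2 = a_2 + 2.1213·q_1 = (-4.0000, -3.5000, 2.0000, -4.5000).
‖u_2‖ = 7.2457, so q_2 = (-0.5521, -0.4830, 0.2760, -0.6211).
Qᵀb = (0.7071, 2.0012).
Back-substitute: x_2 = 2.0012/7.2457 = 0.2762.
x_1 = (0.7071 + 2.1213·0.2762)/4.2426 = 0.3048.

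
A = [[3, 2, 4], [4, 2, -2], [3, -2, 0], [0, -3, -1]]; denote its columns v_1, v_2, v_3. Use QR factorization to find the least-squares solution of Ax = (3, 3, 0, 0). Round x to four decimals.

v_1 = (3, 4, 3, 0); ‖v_1‖ = 5.8310, so e_1 = (0.5145, 0.6860, 0.5145, 0.0000).
e_1·v_2 = 0.5145·2 + 0.6860·2 + 0.5145·(-2) + 0.0000·(-3) = 1.3720.
u_2 = v_2 − 1.3720·e_1 = (1.2941, 1.0588, -2.7059, -3.0000).
‖u_2‖ = 4.3724, so e_2 = (0.2960, 0.2422, -0.6189, -0.6861).
e_1·v_3 = 0.5145·4 + 0.6860·(-2) + 0.5145·0 + 0.0000·(-1) = 0.6860; e_2·v_3 = 0.2960·4 + 0.2422·(-2) + (-0.6189)·0 + (-0.6861)·(-1) = 1.3857.
u_3 = v_3 − 0.6860·e_1 − 1.3857·e_2 = (3.2369, -2.8062, 0.5046, -0.0492).
‖u_3‖ = 4.3138, so e_3 = (0.7504, -0.6505, 0.1170, -0.0114).
Qᵀb = (3.6015, 1.6144, 0.2996).
Back-substitute: x_3 = 0.2996/4.3138 = 0.0694.
x_2 = (1.6144 − 1.3857·0.0694)/4.3724 = 0.3472.
x_1 = (3.6015 − 1.3720·0.3472 − 0.6860·0.0694)/5.8310 = 0.5278.

x = (0.5278, 0.3472, 0.0694)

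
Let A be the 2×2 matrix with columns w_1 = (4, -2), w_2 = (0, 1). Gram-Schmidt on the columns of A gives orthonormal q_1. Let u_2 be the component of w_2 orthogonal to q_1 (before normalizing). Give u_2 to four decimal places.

u_2 = (0.4000, 0.8000)

q_1 = w_1/‖w_1‖ = (4, -2)/4.4721 = (0.8944, -0.4472).
r_{12} = q_1·w_2 = -0.4472.
u_2 = w_2 + 0.4472·q_1 = (0.4000, 0.8000).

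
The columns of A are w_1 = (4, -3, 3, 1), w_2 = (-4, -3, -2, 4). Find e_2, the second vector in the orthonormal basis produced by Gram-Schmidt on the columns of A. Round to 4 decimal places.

e_2 = (-0.4548, -0.5773, -0.1880, 0.6516)

e_1 = w_1/‖w_1‖ = (4, -3, 3, 1)/5.9161 = (0.6761, -0.5071, 0.5071, 0.1690).
r_{12} = e_1·w_2 = -1.5213.
u_2 = w_2 + 1.5213·e_1 = (-2.9714, -3.7714, -1.2286, 4.2571).
‖u_2‖ = 6.5334, so e_2 = (-0.4548, -0.5773, -0.1880, 0.6516).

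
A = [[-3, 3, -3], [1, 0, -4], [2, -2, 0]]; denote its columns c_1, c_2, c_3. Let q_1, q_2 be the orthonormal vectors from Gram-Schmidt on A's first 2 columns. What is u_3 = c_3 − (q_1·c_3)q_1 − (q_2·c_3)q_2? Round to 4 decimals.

u_3 = (-0.9231, 0.0000, -1.3846)

c_1 = (-3, 1, 2); ‖c_1‖ = 3.7417, so q_1 = (-0.8018, 0.2673, 0.5345).
q_1·c_2 = (-0.8018)·3 + 0.2673·0 + 0.5345·(-2) = -3.4744.
u_2 = c_2 + 3.4744·q_1 = (0.2143, 0.9286, -0.1429).
‖u_2‖ = 0.9636, so q_2 = (0.2224, 0.9636, -0.1482).
q_1·c_3 = (-0.8018)·(-3) + 0.2673·(-4) + 0.5345·0 = 1.3363; q_2·c_3 = 0.2224·(-3) + 0.9636·(-4) + (-0.1482)·0 = -4.5216.
u_3 = c_3 − 1.3363·q_1 + 4.5216·q_2 = (-0.9231, 0.0000, -1.3846).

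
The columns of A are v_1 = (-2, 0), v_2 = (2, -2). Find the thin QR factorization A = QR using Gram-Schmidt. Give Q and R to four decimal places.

e_1 = v_1/‖v_1‖ = (-2, 0)/2.0000 = (-1.0000, 0.0000).
r_{12} = e_1·v_2 = -2.0000.
u_2 = v_2 + 2.0000·e_1 = (0.0000, -2.0000).
‖u_2‖ = 2.0000, so e_2 = (0.0000, -1.0000).

Q = [[-1.0000, 0.0000], [0.0000, -1.0000]], R = [[2.0000, -2.0000], [0.0000, 2.0000]]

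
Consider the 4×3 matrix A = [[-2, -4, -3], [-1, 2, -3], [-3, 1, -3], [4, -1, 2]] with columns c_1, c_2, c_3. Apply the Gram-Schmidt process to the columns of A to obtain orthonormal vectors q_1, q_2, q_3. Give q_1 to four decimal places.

q_1 = (-0.3651, -0.1826, -0.5477, 0.7303)

c_1 = (-2, -1, -3, 4); ‖c_1‖ = 5.4772, so q_1 = (-0.3651, -0.1826, -0.5477, 0.7303).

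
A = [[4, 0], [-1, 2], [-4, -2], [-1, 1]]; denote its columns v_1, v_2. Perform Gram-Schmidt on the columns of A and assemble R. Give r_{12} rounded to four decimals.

e_1 = v_1/‖v_1‖ = (4, -1, -4, -1)/5.8310 = (0.6860, -0.1715, -0.6860, -0.1715).
r_{12} = e_1·v_2 = 0.8575.

r_{12} = 0.8575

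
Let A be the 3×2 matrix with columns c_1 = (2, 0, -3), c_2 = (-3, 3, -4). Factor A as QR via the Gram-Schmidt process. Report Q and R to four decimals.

Q = [[0.5547, -0.7020], [0.0000, 0.5368], [-0.8321, -0.4680]], R = [[3.6056, 1.6641], [0.0000, 5.5884]]

q_1 = c_1/‖c_1‖ = (2, 0, -3)/3.6056 = (0.5547, 0.0000, -0.8321).
r_{12} = q_1·c_2 = 1.6641.
u_2 = c_2 − 1.6641·q_1 = (-3.9231, 3.0000, -2.6154).
‖u_2‖ = 5.5884, so q_2 = (-0.7020, 0.5368, -0.4680).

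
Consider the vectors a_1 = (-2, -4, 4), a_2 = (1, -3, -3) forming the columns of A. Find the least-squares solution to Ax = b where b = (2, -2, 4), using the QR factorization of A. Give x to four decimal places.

e_1 = a_1/‖a_1‖ = (-2, -4, 4)/6.0000 = (-0.3333, -0.6667, 0.6667).
r_{12} = e_1·a_2 = -0.3333.
u_2 = a_2 + 0.3333·e_1 = (0.8889, -3.2222, -2.7778).
‖u_2‖ = 4.3461, so e_2 = (0.2045, -0.7414, -0.6391).
Qᵀb = (3.3333, -0.6647).
Back-substitute: x_2 = -0.6647/4.3461 = -0.1529.
x_1 = (3.3333 + 0.3333·(-0.1529))/6.0000 = 0.5471.

x = (0.5471, -0.1529)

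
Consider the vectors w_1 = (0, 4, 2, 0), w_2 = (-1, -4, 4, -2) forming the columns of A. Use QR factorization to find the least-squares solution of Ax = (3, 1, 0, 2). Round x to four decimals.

w_1 = (0, 4, 2, 0); ‖w_1‖ = 4.4721, so q_1 = (0.0000, 0.8944, 0.4472, 0.0000).
q_1·w_2 = 0.0000·(-1) + 0.8944·(-4) + 0.4472·4 + 0.0000·(-2) = -1.7889.
u_2 = w_2 + 1.7889·q_1 = (-1.0000, -2.4000, 4.8000, -2.0000).
‖u_2‖ = 5.8138, so q_2 = (-0.1720, -0.4128, 0.8256, -0.3440).
Qᵀb = (0.8944, -1.6168).
Back-substitute: x_2 = -1.6168/5.8138 = -0.2781.
x_1 = (0.8944 + 1.7889·(-0.2781))/4.4721 = 0.0888.

x = (0.0888, -0.2781)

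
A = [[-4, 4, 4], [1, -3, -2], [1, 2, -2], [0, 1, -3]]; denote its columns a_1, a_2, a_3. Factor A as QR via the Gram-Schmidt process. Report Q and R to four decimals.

a_1 = (-4, 1, 1, 0); ‖a_1‖ = 4.2426, so e_1 = (-0.9428, 0.2357, 0.2357, 0.0000).
e_1·a_2 = (-0.9428)·4 + 0.2357·(-3) + 0.2357·2 + 0.0000·1 = -4.0069.
u_2 = a_2 + 4.0069·e_1 = (0.2222, -2.0556, 2.9444, 1.0000).
‖u_2‖ = 3.7342, so e_2 = (0.0595, -0.5505, 0.7885, 0.2678).
e_1·a_3 = (-0.9428)·4 + 0.2357·(-2) + 0.2357·(-2) + 0.0000·(-3) = -4.7140; e_2·a_3 = 0.0595·4 + (-0.5505)·(-2) + 0.7885·(-2) + 0.2678·(-3) = -1.0414.
u_3 = a_3 + 4.7140·e_1 + 1.0414·e_2 = (-0.3825, -1.4622, -0.0677, -2.7211).
‖u_3‖ = 3.1134, so e_3 = (-0.1228, -0.4696, -0.0218, -0.8740).

Q = [[-0.9428, 0.0595, -0.1228], [0.2357, -0.5505, -0.4696], [0.2357, 0.7885, -0.0218], [0.0000, 0.2678, -0.8740]], R = [[4.2426, -4.0069, -4.7140], [0.0000, 3.7342, -1.0414], [0.0000, 0.0000, 3.1134]]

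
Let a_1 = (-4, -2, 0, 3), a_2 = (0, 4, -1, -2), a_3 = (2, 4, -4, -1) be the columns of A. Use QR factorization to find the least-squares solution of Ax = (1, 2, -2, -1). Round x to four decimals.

x = (-0.0548, 0.0700, 0.4437)

q_1 = a_1/‖a_1‖ = (-4, -2, 0, 3)/5.3852 = (-0.7428, -0.3714, 0.0000, 0.5571).
r_{12} = q_1·a_2 = -2.5997.
u_2 = a_2 + 2.5997·q_1 = (-1.9310, 3.0345, -1.0000, -0.5517).
‖u_2‖ = 3.7738, so q_2 = (-0.5117, 0.8041, -0.2650, -0.1462).
r_{13} = q_1·a_3 = -3.5282; r_{23} = q_2·a_3 = 3.3991.
u_3 = a_3 + 3.5282·q_1 − 3.3991·q_2 = (1.1186, -0.0436, -3.0993, 1.4625).
‖u_3‖ = 3.6052, so q_3 = (0.3103, -0.0121, -0.8597, 0.4057).
Qᵀb = (-2.0426, 1.7727, 1.5998).
Back-substitute: x_3 = 1.5998/3.6052 = 0.4437.
x_2 = (1.7727 − 3.3991·0.4437)/3.7738 = 0.0700.
x_1 = (-2.0426 + 2.5997·0.0700 + 3.5282·0.4437)/5.3852 = -0.0548.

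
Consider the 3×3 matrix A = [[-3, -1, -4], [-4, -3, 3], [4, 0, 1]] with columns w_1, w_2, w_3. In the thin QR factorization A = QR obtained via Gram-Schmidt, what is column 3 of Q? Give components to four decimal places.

e_3 = (-0.8823, 0.2941, -0.3676)

w_1 = (-3, -4, 4); ‖w_1‖ = 6.4031, so e_1 = (-0.4685, -0.6247, 0.6247).
e_1·w_2 = (-0.4685)·(-1) + (-0.6247)·(-3) + 0.6247·0 = 2.3426.
u_2 = w_2 − 2.3426·e_1 = (0.0976, -1.5366, -1.4634).
‖u_2‖ = 2.1242, so e_2 = (0.0459, -0.7234, -0.6889).
e_1·w_3 = (-0.4685)·(-4) + (-0.6247)·3 + 0.6247·1 = 0.6247; e_2·w_3 = 0.0459·(-4) + (-0.7234)·3 + (-0.6889)·1 = -3.0428.
u_3 = w_3 − 0.6247·e_1 + 3.0428·e_2 = (-3.5676, 1.1892, -1.4865).
‖u_3‖ = 4.0437, so e_3 = (-0.8823, 0.2941, -0.3676).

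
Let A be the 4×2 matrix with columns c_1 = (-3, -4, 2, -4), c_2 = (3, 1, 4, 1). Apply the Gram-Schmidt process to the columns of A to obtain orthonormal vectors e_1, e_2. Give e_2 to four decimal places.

e_2 = (0.4781, 0.0398, 0.8765, 0.0398)

e_1 = c_1/‖c_1‖ = (-3, -4, 2, -4)/6.7082 = (-0.4472, -0.5963, 0.2981, -0.5963).
r_{12} = e_1·c_2 = -1.3416.
u_2 = c_2 + 1.3416·e_1 = (2.4000, 0.2000, 4.4000, 0.2000).
‖u_2‖ = 5.0200, so e_2 = (0.4781, 0.0398, 0.8765, 0.0398).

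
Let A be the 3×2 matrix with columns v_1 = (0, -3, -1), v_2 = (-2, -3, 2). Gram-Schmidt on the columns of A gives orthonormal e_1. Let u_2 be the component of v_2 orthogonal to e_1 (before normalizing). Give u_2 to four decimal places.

v_1 = (0, -3, -1); ‖v_1‖ = 3.1623, so e_1 = (0.0000, -0.9487, -0.3162).
e_1·v_2 = 0.0000·(-2) + (-0.9487)·(-3) + (-0.3162)·2 = 2.2136.
u_2 = v_2 − 2.2136·e_1 = (-2.0000, -0.9000, 2.7000).

u_2 = (-2.0000, -0.9000, 2.7000)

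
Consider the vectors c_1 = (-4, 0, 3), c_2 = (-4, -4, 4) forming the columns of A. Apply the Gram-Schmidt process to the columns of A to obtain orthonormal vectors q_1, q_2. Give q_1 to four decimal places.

q_1 = c_1/‖c_1‖ = (-4, 0, 3)/5.0000 = (-0.8000, 0.0000, 0.6000).

q_1 = (-0.8000, 0.0000, 0.6000)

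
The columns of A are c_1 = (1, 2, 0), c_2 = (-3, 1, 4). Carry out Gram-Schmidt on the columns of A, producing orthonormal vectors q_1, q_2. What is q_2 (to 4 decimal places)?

q_2 = (-0.5512, 0.2756, 0.7875)

q_1 = c_1/‖c_1‖ = (1, 2, 0)/2.2361 = (0.4472, 0.8944, 0.0000).
r_{12} = q_1·c_2 = -0.4472.
u_2 = c_2 + 0.4472·q_1 = (-2.8000, 1.4000, 4.0000).
‖u_2‖ = 5.0794, so q_2 = (-0.5512, 0.2756, 0.7875).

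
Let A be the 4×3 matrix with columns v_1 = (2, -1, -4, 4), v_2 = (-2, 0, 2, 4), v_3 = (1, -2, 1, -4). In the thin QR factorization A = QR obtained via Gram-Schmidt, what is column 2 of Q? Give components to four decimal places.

q_2 = (-0.4565, 0.0223, 0.5011, 0.7349)

q_1 = v_1/‖v_1‖ = (2, -1, -4, 4)/6.0828 = (0.3288, -0.1644, -0.6576, 0.6576).
r_{12} = q_1·v_2 = 0.6576.
u_2 = v_2 − 0.6576·q_1 = (-2.2162, 0.1081, 2.4324, 3.5676).
‖u_2‖ = 4.8546, so q_2 = (-0.4565, 0.0223, 0.5011, 0.7349).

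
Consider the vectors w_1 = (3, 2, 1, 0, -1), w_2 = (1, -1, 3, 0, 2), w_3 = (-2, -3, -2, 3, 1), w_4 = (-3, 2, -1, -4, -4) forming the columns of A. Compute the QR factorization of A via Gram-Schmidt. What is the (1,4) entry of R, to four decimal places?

q_1 = w_1/‖w_1‖ = (3, 2, 1, 0, -1)/3.8730 = (0.7746, 0.5164, 0.2582, 0.0000, -0.2582).
r_{14} = q_1·w_4 = -0.5164.

r_{14} = -0.5164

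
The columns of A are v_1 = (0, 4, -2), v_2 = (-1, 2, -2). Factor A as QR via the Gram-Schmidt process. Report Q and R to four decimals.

v_1 = (0, 4, -2); ‖v_1‖ = 4.4721, so q_1 = (0.0000, 0.8944, -0.4472).
q_1·v_2 = 0.0000·(-1) + 0.8944·2 + (-0.4472)·(-2) = 2.6833.
u_2 = v_2 − 2.6833·q_1 = (-1.0000, -0.4000, -0.8000).
‖u_2‖ = 1.3416, so q_2 = (-0.7454, -0.2981, -0.5963).

Q = [[0.0000, -0.7454], [0.8944, -0.2981], [-0.4472, -0.5963]], R = [[4.4721, 2.6833], [0.0000, 1.3416]]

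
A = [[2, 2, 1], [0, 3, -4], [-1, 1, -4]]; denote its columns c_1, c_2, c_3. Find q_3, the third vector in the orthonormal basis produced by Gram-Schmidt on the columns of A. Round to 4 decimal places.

q_3 = (-0.3841, 0.5121, -0.7682)

q_1 = c_1/‖c_1‖ = (2, 0, -1)/2.2361 = (0.8944, 0.0000, -0.4472).
r_{12} = q_1·c_2 = 1.3416.
u_2 = c_2 − 1.3416·q_1 = (0.8000, 3.0000, 1.6000).
‖u_2‖ = 3.4928, so q_2 = (0.2290, 0.8589, 0.4581).
r_{13} = q_1·c_3 = 2.6833; r_{23} = q_2·c_3 = -5.0389.
u_3 = c_3 − 2.6833·q_1 + 5.0389·q_2 = (-0.2459, 0.3279, -0.4918).
‖u_3‖ = 0.6402, so q_3 = (-0.3841, 0.5121, -0.7682).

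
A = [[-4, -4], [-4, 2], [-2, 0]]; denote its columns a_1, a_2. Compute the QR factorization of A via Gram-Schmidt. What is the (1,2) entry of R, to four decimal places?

a_1 = (-4, -4, -2); ‖a_1‖ = 6.0000, so e_1 = (-0.6667, -0.6667, -0.3333).
r_{12} = e_1·a_2 = 1.3333.

r_{12} = 1.3333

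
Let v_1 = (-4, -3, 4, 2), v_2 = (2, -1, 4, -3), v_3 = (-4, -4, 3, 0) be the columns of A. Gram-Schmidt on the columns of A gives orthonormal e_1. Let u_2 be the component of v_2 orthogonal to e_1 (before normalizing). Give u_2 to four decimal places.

e_1 = v_1/‖v_1‖ = (-4, -3, 4, 2)/6.7082 = (-0.5963, -0.4472, 0.5963, 0.2981).
r_{12} = e_1·v_2 = 0.7454.
u_2 = v_2 − 0.7454·e_1 = (2.4444, -0.6667, 3.5556, -3.2222).

u_2 = (2.4444, -0.6667, 3.5556, -3.2222)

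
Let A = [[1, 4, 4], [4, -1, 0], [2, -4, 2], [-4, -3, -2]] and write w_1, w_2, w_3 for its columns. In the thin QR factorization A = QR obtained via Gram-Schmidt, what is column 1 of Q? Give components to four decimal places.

w_1 = (1, 4, 2, -4); ‖w_1‖ = 6.0828, so e_1 = (0.1644, 0.6576, 0.3288, -0.6576).

e_1 = (0.1644, 0.6576, 0.3288, -0.6576)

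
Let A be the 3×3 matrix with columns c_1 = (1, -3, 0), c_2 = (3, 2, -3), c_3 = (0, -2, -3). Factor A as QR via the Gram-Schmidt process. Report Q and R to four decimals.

q_1 = c_1/‖c_1‖ = (1, -3, 0)/3.1623 = (0.3162, -0.9487, 0.0000).
r_{12} = q_1·c_2 = -0.9487.
u_2 = c_2 + 0.9487·q_1 = (3.3000, 1.1000, -3.0000).
‖u_2‖ = 4.5935, so q_2 = (0.7184, 0.2395, -0.6531).
r_{13} = q_1·c_3 = 1.8974; r_{23} = q_2·c_3 = 1.4804.
u_3 = c_3 − 1.8974·q_1 − 1.4804·q_2 = (-1.6635, -0.5545, -2.0332).
‖u_3‖ = 2.6849, so q_3 = (-0.6196, -0.2065, -0.7573).

Q = [[0.3162, 0.7184, -0.6196], [-0.9487, 0.2395, -0.2065], [0.0000, -0.6531, -0.7573]], R = [[3.1623, -0.9487, 1.8974], [0.0000, 4.5935, 1.4804], [0.0000, 0.0000, 2.6849]]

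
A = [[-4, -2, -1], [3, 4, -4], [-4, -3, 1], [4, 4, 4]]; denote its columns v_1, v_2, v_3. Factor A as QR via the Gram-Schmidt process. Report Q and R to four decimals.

e_1 = v_1/‖v_1‖ = (-4, 3, -4, 4)/7.5498 = (-0.5298, 0.3974, -0.5298, 0.5298).
r_{12} = e_1·v_2 = 6.3578.
u_2 = v_2 − 6.3578·e_1 = (1.3684, 1.4737, 0.3684, 0.6316).
‖u_2‖ = 2.1398, so e_2 = (0.6395, 0.6887, 0.1722, 0.2952).
r_{13} = e_1·v_3 = 0.5298; r_{23} = e_2·v_3 = -2.0415.
u_3 = v_3 − 0.5298·e_1 + 2.0415·e_2 = (0.5862, -2.8046, 1.6322, 4.3218).
‖u_3‖ = 5.4361, so e_3 = (0.1078, -0.5159, 0.3002, 0.7950).

Q = [[-0.5298, 0.6395, 0.1078], [0.3974, 0.6887, -0.5159], [-0.5298, 0.1722, 0.3002], [0.5298, 0.2952, 0.7950]], R = [[7.5498, 6.3578, 0.5298], [0.0000, 2.1398, -2.0415], [0.0000, 0.0000, 5.4361]]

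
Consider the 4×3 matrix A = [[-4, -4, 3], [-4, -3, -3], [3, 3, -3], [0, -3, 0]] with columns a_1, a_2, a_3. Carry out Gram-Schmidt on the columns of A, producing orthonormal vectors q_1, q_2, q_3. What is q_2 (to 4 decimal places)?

a_1 = (-4, -4, 3, 0); ‖a_1‖ = 6.4031, so q_1 = (-0.6247, -0.6247, 0.4685, 0.0000).
q_1·a_2 = (-0.6247)·(-4) + (-0.6247)·(-3) + 0.4685·3 + 0.0000·(-3) = 5.7784.
u_2 = a_2 − 5.7784·q_1 = (-0.3902, 0.6098, 0.2927, -3.0000).
‖u_2‖ = 3.1000, so q_2 = (-0.1259, 0.1967, 0.0944, -0.9678).

q_2 = (-0.1259, 0.1967, 0.0944, -0.9678)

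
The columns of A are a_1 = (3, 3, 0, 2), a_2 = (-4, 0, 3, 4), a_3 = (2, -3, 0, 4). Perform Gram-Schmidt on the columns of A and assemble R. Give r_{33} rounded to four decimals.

r_{33} = 5.0885

a_1 = (3, 3, 0, 2); ‖a_1‖ = 4.6904, so q_1 = (0.6396, 0.6396, 0.0000, 0.4264).
q_1·a_2 = 0.6396·(-4) + 0.6396·0 + 0.0000·3 + 0.4264·4 = -0.8528.
u_2 = a_2 + 0.8528·q_1 = (-3.4545, 0.5455, 3.0000, 4.3636).
‖u_2‖ = 6.3461, so q_2 = (-0.5444, 0.0860, 0.4727, 0.6876).
q_1·a_3 = 0.6396·2 + 0.6396·(-3) + 0.0000·0 + 0.4264·4 = 1.0660; q_2·a_3 = (-0.5444)·2 + 0.0860·(-3) + 0.4727·0 + 0.6876·4 = 1.4039.
u_3 = a_3 − 1.0660·q_1 − 1.4039·q_2 = (2.0824, -3.8025, -0.6637, 2.5801).
r_{33} = ‖u_3‖ = 5.0885.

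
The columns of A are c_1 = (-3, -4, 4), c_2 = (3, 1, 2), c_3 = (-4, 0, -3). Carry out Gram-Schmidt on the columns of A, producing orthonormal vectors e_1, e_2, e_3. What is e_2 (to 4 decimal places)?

e_2 = (0.7199, 0.1400, 0.6799)

e_1 = c_1/‖c_1‖ = (-3, -4, 4)/6.4031 = (-0.4685, -0.6247, 0.6247).
r_{12} = e_1·c_2 = -0.7809.
u_2 = c_2 + 0.7809·e_1 = (2.6341, 0.5122, 2.4878).
‖u_2‖ = 3.6593, so e_2 = (0.7199, 0.1400, 0.6799).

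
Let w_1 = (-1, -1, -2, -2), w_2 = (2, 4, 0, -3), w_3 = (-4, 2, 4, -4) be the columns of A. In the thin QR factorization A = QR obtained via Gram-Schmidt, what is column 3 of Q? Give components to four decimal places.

q_3 = (-0.6776, 0.0798, 0.6443, -0.3454)

q_1 = w_1/‖w_1‖ = (-1, -1, -2, -2)/3.1623 = (-0.3162, -0.3162, -0.6325, -0.6325).
r_{12} = q_1·w_2 = 0.0000.
u_2 = w_2 − 0.0000·q_1 = (2.0000, 4.0000, 0.0000, -3.0000).
‖u_2‖ = 5.3852, so q_2 = (0.3714, 0.7428, 0.0000, -0.5571).
r_{13} = q_1·w_3 = 0.6325; r_{23} = q_2·w_3 = 2.2283.
u_3 = w_3 − 0.6325·q_1 − 2.2283·q_2 = (-4.6276, 0.5448, 4.4000, -2.3586).
‖u_3‖ = 6.8289, so q_3 = (-0.6776, 0.0798, 0.6443, -0.3454).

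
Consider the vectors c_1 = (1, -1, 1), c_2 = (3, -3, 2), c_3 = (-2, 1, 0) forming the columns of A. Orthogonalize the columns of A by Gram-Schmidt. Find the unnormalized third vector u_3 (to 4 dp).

c_1 = (1, -1, 1); ‖c_1‖ = 1.7321, so e_1 = (0.5774, -0.5774, 0.5774).
e_1·c_2 = 0.5774·3 + (-0.5774)·(-3) + 0.5774·2 = 4.6188.
u_2 = c_2 − 4.6188·e_1 = (0.3333, -0.3333, -0.6667).
‖u_2‖ = 0.8165, so e_2 = (0.4082, -0.4082, -0.8165).
e_1·c_3 = 0.5774·(-2) + (-0.5774)·1 + 0.5774·0 = -1.7321; e_2·c_3 = 0.4082·(-2) + (-0.4082)·1 + (-0.8165)·0 = -1.2247.
u_3 = c_3 + 1.7321·e_1 + 1.2247·e_2 = (-0.5000, -0.5000, 0.0000).

u_3 = (-0.5000, -0.5000, 0.0000)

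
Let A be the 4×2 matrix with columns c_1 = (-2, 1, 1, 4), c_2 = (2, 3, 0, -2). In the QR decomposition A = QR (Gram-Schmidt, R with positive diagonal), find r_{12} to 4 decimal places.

c_1 = (-2, 1, 1, 4); ‖c_1‖ = 4.6904, so e_1 = (-0.4264, 0.2132, 0.2132, 0.8528).
r_{12} = e_1·c_2 = -1.9188.

r_{12} = -1.9188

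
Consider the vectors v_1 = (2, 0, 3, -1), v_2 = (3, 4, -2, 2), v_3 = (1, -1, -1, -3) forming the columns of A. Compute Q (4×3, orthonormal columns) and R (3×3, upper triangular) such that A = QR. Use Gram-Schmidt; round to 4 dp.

v_1 = (2, 0, 3, -1); ‖v_1‖ = 3.7417, so e_1 = (0.5345, 0.0000, 0.8018, -0.2673).
e_1·v_2 = 0.5345·3 + 0.0000·4 + 0.8018·(-2) + (-0.2673)·2 = -0.5345.
u_2 = v_2 + 0.5345·e_1 = (3.2857, 4.0000, -1.5714, 1.8571).
‖u_2‖ = 5.7196, so e_2 = (0.5745, 0.6993, -0.2747, 0.3247).
e_1·v_3 = 0.5345·1 + 0.0000·(-1) + 0.8018·(-1) + (-0.2673)·(-3) = 0.5345; e_2·v_3 = 0.5745·1 + 0.6993·(-1) + (-0.2747)·(-1) + 0.3247·(-3) = -0.8242.
u_3 = v_3 − 0.5345·e_1 + 0.8242·e_2 = (1.1878, -0.4236, -1.6550, -2.5895).
‖u_3‖ = 3.3219, so e_3 = (0.3576, -0.1275, -0.4982, -0.7795).

Q = [[0.5345, 0.5745, 0.3576], [0.0000, 0.6993, -0.1275], [0.8018, -0.2747, -0.4982], [-0.2673, 0.3247, -0.7795]], R = [[3.7417, -0.5345, 0.5345], [0.0000, 5.7196, -0.8242], [0.0000, 0.0000, 3.3219]]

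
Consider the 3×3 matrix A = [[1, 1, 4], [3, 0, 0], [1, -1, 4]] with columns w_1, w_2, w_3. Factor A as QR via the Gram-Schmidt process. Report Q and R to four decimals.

Q = [[0.3015, 0.7071, 0.6396], [0.9045, 0.0000, -0.4264], [0.3015, -0.7071, 0.6396]], R = [[3.3166, 0.0000, 2.4121], [0.0000, 1.4142, 0.0000], [0.0000, 0.0000, 5.1168]]

w_1 = (1, 3, 1); ‖w_1‖ = 3.3166, so e_1 = (0.3015, 0.9045, 0.3015).
e_1·w_2 = 0.3015·1 + 0.9045·0 + 0.3015·(-1) = 0.0000.
u_2 = w_2 + 0.0000·e_1 = (1.0000, 0.0000, -1.0000).
‖u_2‖ = 1.4142, so e_2 = (0.7071, 0.0000, -0.7071).
e_1·w_3 = 0.3015·4 + 0.9045·0 + 0.3015·4 = 2.4121; e_2·w_3 = 0.7071·4 + 0.0000·0 + (-0.7071)·4 = 0.0000.
u_3 = w_3 − 2.4121·e_1 + 0.0000·e_2 = (3.2727, -2.1818, 3.2727).
‖u_3‖ = 5.1168, so e_3 = (0.6396, -0.4264, 0.6396).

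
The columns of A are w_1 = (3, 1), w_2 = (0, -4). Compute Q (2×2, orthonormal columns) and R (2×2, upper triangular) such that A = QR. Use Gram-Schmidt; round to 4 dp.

Q = [[0.9487, 0.3162], [0.3162, -0.9487]], R = [[3.1623, -1.2649], [0.0000, 3.7947]]

w_1 = (3, 1); ‖w_1‖ = 3.1623, so q_1 = (0.9487, 0.3162).
q_1·w_2 = 0.9487·0 + 0.3162·(-4) = -1.2649.
u_2 = w_2 + 1.2649·q_1 = (1.2000, -3.6000).
‖u_2‖ = 3.7947, so q_2 = (0.3162, -0.9487).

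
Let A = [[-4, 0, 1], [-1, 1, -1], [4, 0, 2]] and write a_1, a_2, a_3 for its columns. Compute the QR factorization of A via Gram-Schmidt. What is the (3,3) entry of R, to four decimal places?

a_1 = (-4, -1, 4); ‖a_1‖ = 5.7446, so q_1 = (-0.6963, -0.1741, 0.6963).
q_1·a_2 = (-0.6963)·0 + (-0.1741)·1 + 0.6963·0 = -0.1741.
u_2 = a_2 + 0.1741·q_1 = (-0.1212, 0.9697, 0.1212).
‖u_2‖ = 0.9847, so q_2 = (-0.1231, 0.9847, 0.1231).
q_1·a_3 = (-0.6963)·1 + (-0.1741)·(-1) + 0.6963·2 = 0.8704; q_2·a_3 = (-0.1231)·1 + 0.9847·(-1) + 0.1231·2 = -0.8616.
u_3 = a_3 − 0.8704·q_1 + 0.8616·q_2 = (1.5000, 0.0000, 1.5000).
r_{33} = ‖u_3‖ = 2.1213.

r_{33} = 2.1213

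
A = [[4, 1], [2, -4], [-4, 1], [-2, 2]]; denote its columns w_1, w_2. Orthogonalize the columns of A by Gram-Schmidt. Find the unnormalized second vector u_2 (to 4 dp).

u_2 = (2.2000, -3.4000, -0.2000, 1.4000)

w_1 = (4, 2, -4, -2); ‖w_1‖ = 6.3246, so q_1 = (0.6325, 0.3162, -0.6325, -0.3162).
q_1·w_2 = 0.6325·1 + 0.3162·(-4) + (-0.6325)·1 + (-0.3162)·2 = -1.8974.
u_2 = w_2 + 1.8974·q_1 = (2.2000, -3.4000, -0.2000, 1.4000).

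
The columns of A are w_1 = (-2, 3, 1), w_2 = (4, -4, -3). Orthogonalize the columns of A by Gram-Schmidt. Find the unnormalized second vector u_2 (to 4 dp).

u_2 = (0.7143, 0.9286, -1.3571)

w_1 = (-2, 3, 1); ‖w_1‖ = 3.7417, so q_1 = (-0.5345, 0.8018, 0.2673).
q_1·w_2 = (-0.5345)·4 + 0.8018·(-4) + 0.2673·(-3) = -6.1470.
u_2 = w_2 + 6.1470·q_1 = (0.7143, 0.9286, -1.3571).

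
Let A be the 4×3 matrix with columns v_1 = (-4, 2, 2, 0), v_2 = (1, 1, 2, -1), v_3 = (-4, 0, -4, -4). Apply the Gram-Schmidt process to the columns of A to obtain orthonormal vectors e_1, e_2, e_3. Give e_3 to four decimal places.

v_1 = (-4, 2, 2, 0); ‖v_1‖ = 4.8990, so e_1 = (-0.8165, 0.4082, 0.4082, 0.0000).
e_1·v_2 = (-0.8165)·1 + 0.4082·1 + 0.4082·2 + 0.0000·(-1) = 0.4082.
u_2 = v_2 − 0.4082·e_1 = (1.3333, 0.8333, 1.8333, -1.0000).
‖u_2‖ = 2.6141, so e_2 = (0.5101, 0.3188, 0.7013, -0.3825).
e_1·v_3 = (-0.8165)·(-4) + 0.4082·0 + 0.4082·(-4) + 0.0000·(-4) = 1.6330; e_2·v_3 = 0.5101·(-4) + 0.3188·0 + 0.7013·(-4) + (-0.3825)·(-4) = -3.3154.
u_3 = v_3 − 1.6330·e_1 + 3.3154·e_2 = (-0.9756, 0.3902, -2.3415, -5.2683).
‖u_3‖ = 5.8602, so e_3 = (-0.1665, 0.0666, -0.3996, -0.8990).

e_3 = (-0.1665, 0.0666, -0.3996, -0.8990)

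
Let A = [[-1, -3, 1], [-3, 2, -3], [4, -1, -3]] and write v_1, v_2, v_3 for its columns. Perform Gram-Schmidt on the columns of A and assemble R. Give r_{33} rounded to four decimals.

r_{33} = 3.7750

e_1 = v_1/‖v_1‖ = (-1, -3, 4)/5.0990 = (-0.1961, -0.5883, 0.7845).
r_{12} = e_1·v_2 = -1.3728.
u_2 = v_2 + 1.3728·e_1 = (-3.2692, 1.1923, 0.0769).
‖u_2‖ = 3.4807, so e_2 = (-0.9392, 0.3425, 0.0221).
r_{13} = e_1·v_3 = -0.7845; r_{23} = e_2·v_3 = -2.0332.
u_3 = v_3 + 0.7845·e_1 + 2.0332·e_2 = (-1.0635, -2.7651, -2.3397).
r_{33} = ‖u_3‖ = 3.7750.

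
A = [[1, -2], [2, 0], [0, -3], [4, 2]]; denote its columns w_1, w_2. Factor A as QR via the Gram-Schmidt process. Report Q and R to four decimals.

Q = [[0.2182, -0.5846], [0.4364, -0.1462], [0.0000, -0.7673], [0.8729, 0.2192]], R = [[4.5826, 1.3093], [0.0000, 3.9097]]

w_1 = (1, 2, 0, 4); ‖w_1‖ = 4.5826, so q_1 = (0.2182, 0.4364, 0.0000, 0.8729).
q_1·w_2 = 0.2182·(-2) + 0.4364·0 + 0.0000·(-3) + 0.8729·2 = 1.3093.
u_2 = w_2 − 1.3093·q_1 = (-2.2857, -0.5714, -3.0000, 0.8571).
‖u_2‖ = 3.9097, so q_2 = (-0.5846, -0.1462, -0.7673, 0.2192).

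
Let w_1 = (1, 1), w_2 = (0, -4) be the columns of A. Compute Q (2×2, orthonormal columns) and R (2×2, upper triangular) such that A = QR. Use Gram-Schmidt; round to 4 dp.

Q = [[0.7071, 0.7071], [0.7071, -0.7071]], R = [[1.4142, -2.8284], [0.0000, 2.8284]]

e_1 = w_1/‖w_1‖ = (1, 1)/1.4142 = (0.7071, 0.7071).
r_{12} = e_1·w_2 = -2.8284.
u_2 = w_2 + 2.8284·e_1 = (2.0000, -2.0000).
‖u_2‖ = 2.8284, so e_2 = (0.7071, -0.7071).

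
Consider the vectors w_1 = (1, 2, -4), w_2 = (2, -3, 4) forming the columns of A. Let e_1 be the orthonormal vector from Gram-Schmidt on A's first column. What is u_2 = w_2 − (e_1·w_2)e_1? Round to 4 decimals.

u_2 = (2.9524, -1.0952, 0.1905)

w_1 = (1, 2, -4); ‖w_1‖ = 4.5826, so e_1 = (0.2182, 0.4364, -0.8729).
e_1·w_2 = 0.2182·2 + 0.4364·(-3) + (-0.8729)·4 = -4.3644.
u_2 = w_2 + 4.3644·e_1 = (2.9524, -1.0952, 0.1905).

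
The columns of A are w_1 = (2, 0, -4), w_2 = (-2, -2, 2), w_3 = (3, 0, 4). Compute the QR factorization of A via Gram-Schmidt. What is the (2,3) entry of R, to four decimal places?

e_1 = w_1/‖w_1‖ = (2, 0, -4)/4.4721 = (0.4472, 0.0000, -0.8944).
r_{12} = e_1·w_2 = -2.6833.
u_2 = w_2 + 2.6833·e_1 = (-0.8000, -2.0000, -0.4000).
‖u_2‖ = 2.1909, so e_2 = (-0.3651, -0.9129, -0.1826).
r_{23} = e_2·w_3 = -1.8257.

r_{23} = -1.8257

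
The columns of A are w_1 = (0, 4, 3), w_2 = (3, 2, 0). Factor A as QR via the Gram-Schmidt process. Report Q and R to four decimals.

w_1 = (0, 4, 3); ‖w_1‖ = 5.0000, so e_1 = (0.0000, 0.8000, 0.6000).
e_1·w_2 = 0.0000·3 + 0.8000·2 + 0.6000·0 = 1.6000.
u_2 = w_2 − 1.6000·e_1 = (3.0000, 0.7200, -0.9600).
‖u_2‖ = 3.2311, so e_2 = (0.9285, 0.2228, -0.2971).

Q = [[0.0000, 0.9285], [0.8000, 0.2228], [0.6000, -0.2971]], R = [[5.0000, 1.6000], [0.0000, 3.2311]]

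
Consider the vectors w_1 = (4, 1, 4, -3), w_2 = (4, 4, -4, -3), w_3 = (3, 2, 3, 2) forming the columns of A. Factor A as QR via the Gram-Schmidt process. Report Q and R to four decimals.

w_1 = (4, 1, 4, -3); ‖w_1‖ = 6.4807, so e_1 = (0.6172, 0.1543, 0.6172, -0.4629).
e_1·w_2 = 0.6172·4 + 0.1543·4 + 0.6172·(-4) + (-0.4629)·(-3) = 2.0059.
u_2 = w_2 − 2.0059·e_1 = (2.7619, 3.6905, -5.2381, -2.0714).
‖u_2‖ = 7.2785, so e_2 = (0.3795, 0.5070, -0.7197, -0.2846).
e_1·w_3 = 0.6172·3 + 0.1543·2 + 0.6172·3 + (-0.4629)·2 = 3.0861; e_2·w_3 = 0.3795·3 + 0.5070·2 + (-0.7197)·3 + (-0.2846)·2 = -0.5757.
u_3 = w_3 − 3.0861·e_1 + 0.5757·e_2 = (1.3137, 1.8157, 0.6809, 3.2647).
‖u_3‖ = 4.0180, so e_3 = (0.3270, 0.4519, 0.1695, 0.8125).

Q = [[0.6172, 0.3795, 0.3270], [0.1543, 0.5070, 0.4519], [0.6172, -0.7197, 0.1695], [-0.4629, -0.2846, 0.8125]], R = [[6.4807, 2.0059, 3.0861], [0.0000, 7.2785, -0.5757], [0.0000, 0.0000, 4.0180]]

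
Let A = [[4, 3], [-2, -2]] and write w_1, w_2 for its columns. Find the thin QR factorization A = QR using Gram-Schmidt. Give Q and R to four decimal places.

w_1 = (4, -2); ‖w_1‖ = 4.4721, so e_1 = (0.8944, -0.4472).
e_1·w_2 = 0.8944·3 + (-0.4472)·(-2) = 3.5777.
u_2 = w_2 − 3.5777·e_1 = (-0.2000, -0.4000).
‖u_2‖ = 0.4472, so e_2 = (-0.4472, -0.8944).

Q = [[0.8944, -0.4472], [-0.4472, -0.8944]], R = [[4.4721, 3.5777], [0.0000, 0.4472]]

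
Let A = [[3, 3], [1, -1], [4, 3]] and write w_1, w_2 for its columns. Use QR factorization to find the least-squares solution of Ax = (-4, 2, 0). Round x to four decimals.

w_1 = (3, 1, 4); ‖w_1‖ = 5.0990, so e_1 = (0.5883, 0.1961, 0.7845).
e_1·w_2 = 0.5883·3 + 0.1961·(-1) + 0.7845·3 = 3.9223.
u_2 = w_2 − 3.9223·e_1 = (0.6923, -1.7692, -0.0769).
‖u_2‖ = 1.9014, so e_2 = (0.3641, -0.9305, -0.0405).
Qᵀb = (-1.9612, -3.3174).
Back-substitute: x_2 = -3.3174/1.9014 = -1.7447.
x_1 = (-1.9612 − 3.9223·(-1.7447))/5.0990 = 0.9574.

x = (0.9574, -1.7447)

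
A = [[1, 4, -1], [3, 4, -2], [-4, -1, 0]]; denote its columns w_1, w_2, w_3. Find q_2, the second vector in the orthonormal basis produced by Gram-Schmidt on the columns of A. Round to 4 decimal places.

w_1 = (1, 3, -4); ‖w_1‖ = 5.0990, so q_1 = (0.1961, 0.5883, -0.7845).
q_1·w_2 = 0.1961·4 + 0.5883·4 + (-0.7845)·(-1) = 3.9223.
u_2 = w_2 − 3.9223·q_1 = (3.2308, 1.6923, 2.0769).
‖u_2‖ = 4.1971, so q_2 = (0.7698, 0.4032, 0.4949).

q_2 = (0.7698, 0.4032, 0.4949)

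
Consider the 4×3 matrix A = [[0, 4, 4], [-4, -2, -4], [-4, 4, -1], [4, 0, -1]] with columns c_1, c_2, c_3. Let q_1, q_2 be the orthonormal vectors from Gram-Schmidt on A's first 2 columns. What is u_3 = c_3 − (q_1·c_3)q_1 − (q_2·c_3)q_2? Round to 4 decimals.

u_3 = (1.3846, -0.9231, -1.8462, -2.7692)

q_1 = c_1/‖c_1‖ = (0, -4, -4, 4)/6.9282 = (0.0000, -0.5774, -0.5774, 0.5774).
r_{12} = q_1·c_2 = -1.1547.
u_2 = c_2 + 1.1547·q_1 = (4.0000, -2.6667, 3.3333, 0.6667).
‖u_2‖ = 5.8878, so q_2 = (0.6794, -0.4529, 0.5661, 0.1132).
r_{13} = q_1·c_3 = 2.3094; r_{23} = q_2·c_3 = 3.8497.
u_3 = c_3 − 2.3094·q_1 − 3.8497·q_2 = (1.3846, -0.9231, -1.8462, -2.7692).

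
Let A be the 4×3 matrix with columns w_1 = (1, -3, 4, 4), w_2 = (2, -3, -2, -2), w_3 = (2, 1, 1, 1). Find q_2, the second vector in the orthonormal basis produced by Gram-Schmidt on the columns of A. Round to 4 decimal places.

w_1 = (1, -3, 4, 4); ‖w_1‖ = 6.4807, so q_1 = (0.1543, -0.4629, 0.6172, 0.6172).
q_1·w_2 = 0.1543·2 + (-0.4629)·(-3) + 0.6172·(-2) + 0.6172·(-2) = -0.7715.
u_2 = w_2 + 0.7715·q_1 = (2.1190, -3.3571, -1.5238, -1.5238).
‖u_2‖ = 4.5172, so q_2 = (0.4691, -0.7432, -0.3373, -0.3373).

q_2 = (0.4691, -0.7432, -0.3373, -0.3373)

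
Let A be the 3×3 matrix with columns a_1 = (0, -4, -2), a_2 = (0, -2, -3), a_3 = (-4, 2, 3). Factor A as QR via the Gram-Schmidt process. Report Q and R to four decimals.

a_1 = (0, -4, -2); ‖a_1‖ = 4.4721, so q_1 = (0.0000, -0.8944, -0.4472).
q_1·a_2 = 0.0000·0 + (-0.8944)·(-2) + (-0.4472)·(-3) = 3.1305.
u_2 = a_2 − 3.1305·q_1 = (0.0000, 0.8000, -1.6000).
‖u_2‖ = 1.7889, so q_2 = (0.0000, 0.4472, -0.8944).
q_1·a_3 = 0.0000·(-4) + (-0.8944)·2 + (-0.4472)·3 = -3.1305; q_2·a_3 = 0.0000·(-4) + 0.4472·2 + (-0.8944)·3 = -1.7889.
u_3 = a_3 + 3.1305·q_1 + 1.7889·q_2 = (-4.0000, 0.0000, 0.0000).
‖u_3‖ = 4.0000, so q_3 = (-1.0000, 0.0000, 0.0000).

Q = [[0.0000, 0.0000, -1.0000], [-0.8944, 0.4472, 0.0000], [-0.4472, -0.8944, 0.0000]], R = [[4.4721, 3.1305, -3.1305], [0.0000, 1.7889, -1.7889], [0.0000, 0.0000, 4.0000]]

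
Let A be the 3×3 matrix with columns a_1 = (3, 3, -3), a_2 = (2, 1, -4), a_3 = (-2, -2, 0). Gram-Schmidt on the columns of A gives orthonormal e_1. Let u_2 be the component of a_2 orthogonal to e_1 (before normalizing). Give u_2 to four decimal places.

u_2 = (-0.3333, -1.3333, -1.6667)

a_1 = (3, 3, -3); ‖a_1‖ = 5.1962, so e_1 = (0.5774, 0.5774, -0.5774).
e_1·a_2 = 0.5774·2 + 0.5774·1 + (-0.5774)·(-4) = 4.0415.
u_2 = a_2 − 4.0415·e_1 = (-0.3333, -1.3333, -1.6667).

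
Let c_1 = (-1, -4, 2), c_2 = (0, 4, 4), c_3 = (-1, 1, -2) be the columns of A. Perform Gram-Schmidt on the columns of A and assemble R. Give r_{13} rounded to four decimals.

c_1 = (-1, -4, 2); ‖c_1‖ = 4.5826, so e_1 = (-0.2182, -0.8729, 0.4364).
r_{13} = e_1·c_3 = -1.5275.

r_{13} = -1.5275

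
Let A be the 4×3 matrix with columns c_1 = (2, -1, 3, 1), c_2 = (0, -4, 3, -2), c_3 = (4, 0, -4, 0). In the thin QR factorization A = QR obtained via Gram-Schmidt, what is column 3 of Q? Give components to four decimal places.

e_3 = (0.7501, -0.3236, -0.5491, -0.1765)

c_1 = (2, -1, 3, 1); ‖c_1‖ = 3.8730, so e_1 = (0.5164, -0.2582, 0.7746, 0.2582).
e_1·c_2 = 0.5164·0 + (-0.2582)·(-4) + 0.7746·3 + 0.2582·(-2) = 2.8402.
u_2 = c_2 − 2.8402·e_1 = (-1.4667, -3.2667, 0.8000, -2.7333).
‖u_2‖ = 4.5753, so e_2 = (-0.3206, -0.7140, 0.1749, -0.5974).
e_1·c_3 = 0.5164·4 + (-0.2582)·0 + 0.7746·(-4) + 0.2582·0 = -1.0328; e_2·c_3 = (-0.3206)·4 + (-0.7140)·0 + 0.1749·(-4) + (-0.5974)·0 = -1.9817.
u_3 = c_3 + 1.0328·e_1 + 1.9817·e_2 = (3.8981, -1.6815, -2.8535, -0.9172).
‖u_3‖ = 5.1968, so e_3 = (0.7501, -0.3236, -0.5491, -0.1765).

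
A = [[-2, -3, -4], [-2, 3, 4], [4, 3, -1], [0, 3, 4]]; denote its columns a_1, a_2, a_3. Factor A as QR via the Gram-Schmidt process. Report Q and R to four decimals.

a_1 = (-2, -2, 4, 0); ‖a_1‖ = 4.8990, so q_1 = (-0.4082, -0.4082, 0.8165, 0.0000).
q_1·a_2 = (-0.4082)·(-3) + (-0.4082)·3 + 0.8165·3 + 0.0000·3 = 2.4495.
u_2 = a_2 − 2.4495·q_1 = (-2.0000, 4.0000, 1.0000, 3.0000).
‖u_2‖ = 5.4772, so q_2 = (-0.3651, 0.7303, 0.1826, 0.5477).
q_1·a_3 = (-0.4082)·(-4) + (-0.4082)·4 + 0.8165·(-1) + 0.0000·4 = -0.8165; q_2·a_3 = (-0.3651)·(-4) + 0.7303·4 + 0.1826·(-1) + 0.5477·4 = 6.3901.
u_3 = a_3 + 0.8165·q_1 − 6.3901·q_2 = (-2.0000, -1.0000, -1.5000, 0.5000).
‖u_3‖ = 2.7386, so q_3 = (-0.7303, -0.3651, -0.5477, 0.1826).

Q = [[-0.4082, -0.3651, -0.7303], [-0.4082, 0.7303, -0.3651], [0.8165, 0.1826, -0.5477], [0.0000, 0.5477, 0.1826]], R = [[4.8990, 2.4495, -0.8165], [0.0000, 5.4772, 6.3901], [0.0000, 0.0000, 2.7386]]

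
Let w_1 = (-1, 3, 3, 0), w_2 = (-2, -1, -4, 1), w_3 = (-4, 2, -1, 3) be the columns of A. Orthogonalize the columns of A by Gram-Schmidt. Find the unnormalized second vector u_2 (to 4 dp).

e_1 = w_1/‖w_1‖ = (-1, 3, 3, 0)/4.3589 = (-0.2294, 0.6882, 0.6882, 0.0000).
r_{12} = e_1·w_2 = -2.9824.
u_2 = w_2 + 2.9824·e_1 = (-2.6842, 1.0526, -1.9474, 1.0000).

u_2 = (-2.6842, 1.0526, -1.9474, 1.0000)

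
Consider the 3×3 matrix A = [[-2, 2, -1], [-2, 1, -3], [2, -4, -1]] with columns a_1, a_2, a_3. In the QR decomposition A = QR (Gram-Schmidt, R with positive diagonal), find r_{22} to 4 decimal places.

r_{22} = 2.1602

e_1 = a_1/‖a_1‖ = (-2, -2, 2)/3.4641 = (-0.5774, -0.5774, 0.5774).
r_{12} = e_1·a_2 = -4.0415.
u_2 = a_2 + 4.0415·e_1 = (-0.3333, -1.3333, -1.6667).
r_{22} = ‖u_2‖ = 2.1602.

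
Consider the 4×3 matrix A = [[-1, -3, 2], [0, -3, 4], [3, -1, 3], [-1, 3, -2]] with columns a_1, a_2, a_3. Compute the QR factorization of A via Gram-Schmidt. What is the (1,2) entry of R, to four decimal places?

a_1 = (-1, 0, 3, -1); ‖a_1‖ = 3.3166, so q_1 = (-0.3015, 0.0000, 0.9045, -0.3015).
r_{12} = q_1·a_2 = -0.9045.

r_{12} = -0.9045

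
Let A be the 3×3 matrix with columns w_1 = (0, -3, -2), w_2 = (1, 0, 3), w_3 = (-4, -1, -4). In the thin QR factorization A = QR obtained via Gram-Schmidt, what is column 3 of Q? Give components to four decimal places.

e_3 = (-0.9283, -0.2063, 0.3094)

w_1 = (0, -3, -2); ‖w_1‖ = 3.6056, so e_1 = (0.0000, -0.8321, -0.5547).
e_1·w_2 = 0.0000·1 + (-0.8321)·0 + (-0.5547)·3 = -1.6641.
u_2 = w_2 + 1.6641·e_1 = (1.0000, -1.3846, 2.0769).
‖u_2‖ = 2.6890, so e_2 = (0.3719, -0.5149, 0.7724).
e_1·w_3 = 0.0000·(-4) + (-0.8321)·(-1) + (-0.5547)·(-4) = 3.0509; e_2·w_3 = 0.3719·(-4) + (-0.5149)·(-1) + 0.7724·(-4) = -4.0621.
u_3 = w_3 − 3.0509·e_1 + 4.0621·e_2 = (-2.4894, -0.5532, 0.8298).
‖u_3‖ = 2.6817, so e_3 = (-0.9283, -0.2063, 0.3094).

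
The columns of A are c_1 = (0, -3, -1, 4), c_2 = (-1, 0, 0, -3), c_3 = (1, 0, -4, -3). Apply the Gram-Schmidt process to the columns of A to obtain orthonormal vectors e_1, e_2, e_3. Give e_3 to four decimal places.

e_1 = c_1/‖c_1‖ = (0, -3, -1, 4)/5.0990 = (0.0000, -0.5883, -0.1961, 0.7845).
r_{12} = e_1·c_2 = -2.3534.
u_2 = c_2 + 2.3534·e_1 = (-1.0000, -1.3846, -0.4615, -1.1538).
‖u_2‖ = 2.1122, so e_2 = (-0.4734, -0.6555, -0.2185, -0.5463).
r_{13} = e_1·c_3 = -1.5689; r_{23} = e_2·c_3 = 2.0394.
u_3 = c_3 + 1.5689·e_1 − 2.0394·e_2 = (1.9655, 0.4138, -3.8621, -0.6552).
‖u_3‖ = 4.4022, so e_3 = (0.4465, 0.0940, -0.8773, -0.1488).

e_3 = (0.4465, 0.0940, -0.8773, -0.1488)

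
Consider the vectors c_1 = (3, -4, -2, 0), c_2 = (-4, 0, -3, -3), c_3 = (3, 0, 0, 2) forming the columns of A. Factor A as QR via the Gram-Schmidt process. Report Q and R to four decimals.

c_1 = (3, -4, -2, 0); ‖c_1‖ = 5.3852, so e_1 = (0.5571, -0.7428, -0.3714, 0.0000).
e_1·c_2 = 0.5571·(-4) + (-0.7428)·0 + (-0.3714)·(-3) + 0.0000·(-3) = -1.1142.
u_2 = c_2 + 1.1142·e_1 = (-3.3793, -0.8276, -3.4138, -3.0000).
‖u_2‖ = 5.7235, so e_2 = (-0.5904, -0.1446, -0.5965, -0.5242).
e_1·c_3 = 0.5571·3 + (-0.7428)·0 + (-0.3714)·0 + 0.0000·2 = 1.6713; e_2·c_3 = (-0.5904)·3 + (-0.1446)·0 + (-0.5965)·0 + (-0.5242)·2 = -2.8196.
u_3 = c_3 − 1.6713·e_1 + 2.8196·e_2 = (0.4042, 0.8337, -1.0611, 0.5221).
‖u_3‖ = 1.5023, so e_3 = (0.2691, 0.5549, -0.7063, 0.3475).

Q = [[0.5571, -0.5904, 0.2691], [-0.7428, -0.1446, 0.5549], [-0.3714, -0.5965, -0.7063], [0.0000, -0.5242, 0.3475]], R = [[5.3852, -1.1142, 1.6713], [0.0000, 5.7235, -2.8196], [0.0000, 0.0000, 1.5023]]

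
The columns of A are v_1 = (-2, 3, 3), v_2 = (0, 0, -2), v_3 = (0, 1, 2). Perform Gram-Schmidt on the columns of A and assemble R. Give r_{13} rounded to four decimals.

r_{13} = 1.9188

v_1 = (-2, 3, 3); ‖v_1‖ = 4.6904, so e_1 = (-0.4264, 0.6396, 0.6396).
r_{13} = e_1·v_3 = 1.9188.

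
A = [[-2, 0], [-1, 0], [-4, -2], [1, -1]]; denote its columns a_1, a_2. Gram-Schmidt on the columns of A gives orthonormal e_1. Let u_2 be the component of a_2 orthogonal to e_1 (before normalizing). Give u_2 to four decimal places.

e_1 = a_1/‖a_1‖ = (-2, -1, -4, 1)/4.6904 = (-0.4264, -0.2132, -0.8528, 0.2132).
r_{12} = e_1·a_2 = 1.4924.
u_2 = a_2 − 1.4924·e_1 = (0.6364, 0.3182, -0.7273, -1.3182).

u_2 = (0.6364, 0.3182, -0.7273, -1.3182)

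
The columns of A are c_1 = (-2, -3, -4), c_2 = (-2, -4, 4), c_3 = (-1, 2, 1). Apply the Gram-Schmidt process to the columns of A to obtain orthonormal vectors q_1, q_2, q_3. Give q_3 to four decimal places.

q_3 = (-0.8666, 0.4952, 0.0619)

c_1 = (-2, -3, -4); ‖c_1‖ = 5.3852, so q_1 = (-0.3714, -0.5571, -0.7428).
q_1·c_2 = (-0.3714)·(-2) + (-0.5571)·(-4) + (-0.7428)·4 = 0.0000.
u_2 = c_2 + 0.0000·q_1 = (-2.0000, -4.0000, 4.0000).
‖u_2‖ = 6.0000, so q_2 = (-0.3333, -0.6667, 0.6667).
q_1·c_3 = (-0.3714)·(-1) + (-0.5571)·2 + (-0.7428)·1 = -1.4856; q_2·c_3 = (-0.3333)·(-1) + (-0.6667)·2 + 0.6667·1 = -0.3333.
u_3 = c_3 + 1.4856·q_1 + 0.3333·q_2 = (-1.6628, 0.9502, 0.1188).
‖u_3‖ = 1.9189, so q_3 = (-0.8666, 0.4952, 0.0619).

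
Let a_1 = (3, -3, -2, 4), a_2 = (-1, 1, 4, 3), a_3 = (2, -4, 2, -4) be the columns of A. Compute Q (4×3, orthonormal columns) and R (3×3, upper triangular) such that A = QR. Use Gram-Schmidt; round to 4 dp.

a_1 = (3, -3, -2, 4); ‖a_1‖ = 6.1644, so q_1 = (0.4867, -0.4867, -0.3244, 0.6489).
q_1·a_2 = 0.4867·(-1) + (-0.4867)·1 + (-0.3244)·4 + 0.6489·3 = -0.3244.
u_2 = a_2 + 0.3244·q_1 = (-0.8421, 0.8421, 3.8947, 3.2105).
‖u_2‖ = 5.1860, so q_2 = (-0.1624, 0.1624, 0.7510, 0.6191).
q_1·a_3 = 0.4867·2 + (-0.4867)·(-4) + (-0.3244)·2 + 0.6489·(-4) = -0.3244; q_2·a_3 = (-0.1624)·2 + 0.1624·(-4) + 0.7510·2 + 0.6191·(-4) = -1.9486.
u_3 = a_3 + 0.3244·q_1 + 1.9486·q_2 = (1.8415, -3.8415, 3.3581, -2.5832).
‖u_3‖ = 6.0081, so q_3 = (0.3065, -0.6394, 0.5589, -0.4299).

Q = [[0.4867, -0.1624, 0.3065], [-0.4867, 0.1624, -0.6394], [-0.3244, 0.7510, 0.5589], [0.6489, 0.6191, -0.4299]], R = [[6.1644, -0.3244, -0.3244], [0.0000, 5.1860, -1.9486], [0.0000, 0.0000, 6.0081]]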